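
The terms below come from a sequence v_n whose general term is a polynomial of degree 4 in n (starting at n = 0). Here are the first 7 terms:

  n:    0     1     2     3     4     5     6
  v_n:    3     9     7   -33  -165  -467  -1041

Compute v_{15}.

1st diffs: 6, -2, -40, -132, -302, -574.
2nd diffs: -8, -38, -92, -170, -272.
3rd diffs: -30, -54, -78, -102.
4th diffs: -24, -24, -24 (constant).
Newton forward-difference form: v_n = 3 + 6·C(n,1) + (-8)·C(n,2) + (-30)·C(n,3) + (-24)·C(n,4).
At n = 15: n = 15, so v_{15} = 3 + 90 - 840 - 13650 - 32760 = -47157.

-47157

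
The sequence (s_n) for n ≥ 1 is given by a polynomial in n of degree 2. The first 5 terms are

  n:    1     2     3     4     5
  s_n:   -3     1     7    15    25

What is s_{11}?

1st diffs: 4, 6, 8, 10.
2nd diffs: 2, 2, 2 (constant).
Newton forward-difference form: s_n = -3 + 4·C(n-1,1) + 2·C(n-1,2).
At n = 11: n-1 = 10, so s_{11} = -3 + 40 + 90 = 127.

127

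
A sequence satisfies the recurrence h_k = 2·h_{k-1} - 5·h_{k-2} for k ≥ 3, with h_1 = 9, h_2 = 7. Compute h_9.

Step forward from the initial values:
h_3 = -31  h_4 = -97  h_5 = -39  h_6 = 407  h_7 = 1009  h_8 = -17  h_9 = -5079.

-5079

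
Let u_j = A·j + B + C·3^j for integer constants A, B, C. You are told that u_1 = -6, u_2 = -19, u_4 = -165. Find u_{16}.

-86093457

The three given values yield: A + B + 3C = -6; 2A + B + 9C = -19; 4A + B + 81C = -165.
Subtracting the first from the second: A + 6C = -13.
Subtracting the second from the third: 2A + 72C = -146.
Solving: C = -2, A = -1, then B = 1.
So u_j = -1·j + 1 + (-2)·3^j; at j=16 this is -86093457.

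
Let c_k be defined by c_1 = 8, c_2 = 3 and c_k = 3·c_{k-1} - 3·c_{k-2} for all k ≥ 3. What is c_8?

Iterate the recurrence:
c_3 = -15, c_4 = -54, c_5 = -117, c_6 = -189, c_7 = -216, c_8 = -81.

-81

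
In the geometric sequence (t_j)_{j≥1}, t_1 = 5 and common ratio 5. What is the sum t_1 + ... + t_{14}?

7629394530

t_j = 5·5^(j-1).
S = 5·(5^14 - 1)/(5 - 1) = 5·(6103515625 - 1)/(4) = 7629394530.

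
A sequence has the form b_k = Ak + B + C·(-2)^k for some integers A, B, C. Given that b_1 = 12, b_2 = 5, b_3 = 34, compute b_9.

Write the equations: A + B - 2C = 12; 2A + B + 4C = 5; 3A + B - 8C = 34.
Subtracting the first from the second: A + 6C = -7.
Subtracting the second from the third: A - 12C = 29.
Solving: C = -2, A = 5, then B = 3.
Hence b_9 = 5·9 + 3 + (-2)·(-512) = 1072.

1072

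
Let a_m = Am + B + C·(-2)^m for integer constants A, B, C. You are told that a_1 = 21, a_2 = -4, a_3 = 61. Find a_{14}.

Write the equations: A + B - 2C = 21; 2A + B + 4C = -4; 3A + B - 8C = 61.
Subtracting the first from the second: A + 6C = -25.
Subtracting the second from the third: A - 12C = 65.
Solving: C = -5, A = 5, then B = 6.
So a_m = 5·m + 6 + (-5)·(-2)^m; at m=14 this is -81844.

-81844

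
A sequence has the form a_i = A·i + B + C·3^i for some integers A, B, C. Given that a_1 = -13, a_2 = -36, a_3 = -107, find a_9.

-78725

Write the equations: A + B + 3C = -13; 2A + B + 9C = -36; 3A + B + 27C = -107.
Subtracting the first from the second: A + 6C = -23.
Subtracting the second from the third: A + 18C = -71.
Solving: C = -4, A = 1, then B = -2.
Hence a_9 = 1·9 + (-2) + (-4)·19683 = -78725.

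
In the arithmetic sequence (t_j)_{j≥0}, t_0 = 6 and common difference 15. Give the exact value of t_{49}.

t_j = 6 + (j - 0)·15.
t_{49} = 6 + 49·15 = 741.

741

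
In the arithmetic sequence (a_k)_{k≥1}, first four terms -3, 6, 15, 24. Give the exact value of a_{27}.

231

Common difference d = 9.
a_k = -3 + (k - 1)·9.
a_{27} = -3 + 26·9 = 231.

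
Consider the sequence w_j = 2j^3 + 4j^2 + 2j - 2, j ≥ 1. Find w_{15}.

w_{15} = 2·15^3 + 4·15^2 + 2·15 - 2 = 7678.

7678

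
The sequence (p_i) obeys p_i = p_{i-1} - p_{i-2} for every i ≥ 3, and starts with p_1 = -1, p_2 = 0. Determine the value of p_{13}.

-1

Compute successive terms:
p_3 = 1  p_4 = 1  p_5 = 0  …  p_{10} = 1  p_{11} = 0  p_{12} = -1  p_{13} = -1.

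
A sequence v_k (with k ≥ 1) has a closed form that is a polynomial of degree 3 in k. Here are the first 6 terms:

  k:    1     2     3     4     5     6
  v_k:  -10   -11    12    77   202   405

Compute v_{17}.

12934

1st diffs: -1, 23, 65, 125, 203.
2nd diffs: 24, 42, 60, 78.
3rd diffs: 18, 18, 18 (constant).
Newton forward-difference form: v_k = -10 + (-1)·C(k-1,1) + 24·C(k-1,2) + 18·C(k-1,3).
At k = 17: k-1 = 16, so v_{17} = -10 - 16 + 2880 + 10080 = 12934.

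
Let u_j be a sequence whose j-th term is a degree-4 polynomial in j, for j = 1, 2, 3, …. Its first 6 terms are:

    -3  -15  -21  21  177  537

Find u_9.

1st diffs: -12, -6, 42, 156, 360.
2nd diffs: 6, 48, 114, 204.
3rd diffs: 42, 66, 90.
4th diffs: 24, 24 (constant).
Newton forward-difference form: u_j = -3 + (-12)·C(j-1,1) + 6·C(j-1,2) + 42·C(j-1,3) + 24·C(j-1,4).
At j = 9: j-1 = 8, so u_9 = -3 - 96 + 168 + 2352 + 1680 = 4101.

4101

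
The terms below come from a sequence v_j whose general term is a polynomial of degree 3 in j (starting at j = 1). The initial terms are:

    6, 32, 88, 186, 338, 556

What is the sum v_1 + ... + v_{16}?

41856

1st diffs: 26, 56, 98, 152, 218.
2nd diffs: 30, 42, 54, 66.
3rd diffs: 12, 12, 12 (constant).
So v_j = 2j^3 + 3j^2 + 3j - 2.
Continuing: …, 852, 1238, 1726, 2328, …, v_{16} = 9006.
Summing j = 1..16 (16 terms) gives 41856.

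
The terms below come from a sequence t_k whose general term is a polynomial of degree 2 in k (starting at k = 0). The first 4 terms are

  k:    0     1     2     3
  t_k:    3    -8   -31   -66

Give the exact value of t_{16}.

-1613

1st diffs: -11, -23, -35.
2nd diffs: -12, -12 (constant).
Newton forward-difference form: t_k = 3 + (-11)·C(k,1) + (-12)·C(k,2).
At k = 16: k = 16, so t_{16} = 3 - 176 - 1440 = -1613.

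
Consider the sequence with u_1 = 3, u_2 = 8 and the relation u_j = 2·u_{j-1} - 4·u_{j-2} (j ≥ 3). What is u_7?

192

Compute successive terms:
u_3 = 4;  u_4 = -24;  u_5 = -64;  u_6 = -32;  u_7 = 192.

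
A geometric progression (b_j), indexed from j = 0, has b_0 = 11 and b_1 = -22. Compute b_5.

-352

Common ratio r = -2.
b_j = 11·(-2)^(j-0).
b_5 = 11·(-2)^5 = -352.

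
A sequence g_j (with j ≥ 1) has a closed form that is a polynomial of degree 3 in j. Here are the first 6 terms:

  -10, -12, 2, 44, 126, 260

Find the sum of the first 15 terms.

1st diffs: -2, 14, 42, 82, 134.
2nd diffs: 16, 28, 40, 52.
3rd diffs: 12, 12, 12 (constant).
Newton forward-difference form: g_j = -10 + (-2)·C(j-1,1) + 16·C(j-1,2) + 12·C(j-1,3).
Continuing: …, 458, 732, 1094, 1556, …, g_{15} = 5786.
Summing j = 1..15 (15 terms) gives 23300.

23300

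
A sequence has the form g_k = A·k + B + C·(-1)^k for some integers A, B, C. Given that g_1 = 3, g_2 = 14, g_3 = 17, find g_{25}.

Plug in k = 1, 2, 3: A + B - C = 3; 2A + B + C = 14; 3A + B - C = 17.
Subtracting the first from the second: A + 2C = 11.
Subtracting the second from the third: A - 2C = 3.
Solving: C = 2, A = 7, then B = -2.
Therefore g_{25} = 175 + (-2) + 2·(-1) = 171.

171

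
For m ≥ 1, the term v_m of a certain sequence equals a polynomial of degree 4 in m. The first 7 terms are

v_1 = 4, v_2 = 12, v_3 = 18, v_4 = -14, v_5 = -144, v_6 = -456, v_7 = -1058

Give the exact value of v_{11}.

-9366

1st diffs: 8, 6, -32, -130, -312, -602.
2nd diffs: -2, -38, -98, -182, -290.
3rd diffs: -36, -60, -84, -108.
4th diffs: -24, -24, -24 (constant).
Newton forward-difference form: v_m = 4 + 8·C(m-1,1) + (-2)·C(m-1,2) + (-36)·C(m-1,3) + (-24)·C(m-1,4).
At m = 11: m-1 = 10, so v_{11} = 4 + 80 - 90 - 4320 - 5040 = -9366.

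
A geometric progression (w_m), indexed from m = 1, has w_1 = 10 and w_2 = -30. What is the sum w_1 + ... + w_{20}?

Common ratio r = -3.
w_m = 10·(-3)^(m-1).
S = 10·((-3)^20 - 1)/(-3 - 1) = 10·(3486784401 - 1)/(-4) = -8716961000.

-8716961000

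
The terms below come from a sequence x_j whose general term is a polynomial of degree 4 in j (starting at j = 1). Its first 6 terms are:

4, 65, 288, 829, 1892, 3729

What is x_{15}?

120432

1st diffs: 61, 223, 541, 1063, 1837.
2nd diffs: 162, 318, 522, 774.
3rd diffs: 156, 204, 252.
4th diffs: 48, 48 (constant).
Newton forward-difference form: x_j = 4 + 61·C(j-1,1) + 162·C(j-1,2) + 156·C(j-1,3) + 48·C(j-1,4).
At j = 15: j-1 = 14, so x_{15} = 4 + 854 + 14742 + 56784 + 48048 = 120432.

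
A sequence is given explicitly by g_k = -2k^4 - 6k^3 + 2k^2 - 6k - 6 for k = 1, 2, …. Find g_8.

g_8 = -2·8^4 - 6·8^3 + 2·8^2 - 6·8 - 6 = -11190.

-11190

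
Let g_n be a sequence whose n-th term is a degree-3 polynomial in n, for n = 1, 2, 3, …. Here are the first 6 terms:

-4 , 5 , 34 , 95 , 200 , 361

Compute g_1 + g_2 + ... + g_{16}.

34056

1st diffs: 9, 29, 61, 105, 161.
2nd diffs: 20, 32, 44, 56.
3rd diffs: 12, 12, 12 (constant).
So g_n = 2n^3 - 2n^2 + n - 5.
Continuing: …, 590, 899, 1300, 1805, …, g_{16} = 7691.
Summing n = 1..16 (16 terms) gives 34056.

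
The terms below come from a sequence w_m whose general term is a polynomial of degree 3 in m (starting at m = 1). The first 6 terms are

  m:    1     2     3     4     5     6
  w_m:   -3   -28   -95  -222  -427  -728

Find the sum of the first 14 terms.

1st diffs: -25, -67, -127, -205, -301.
2nd diffs: -42, -60, -78, -96.
3rd diffs: -18, -18, -18 (constant).
So w_m = -3m^3 - 3m^2 + 5m - 2.
Continuing: …, -1143, -1690, -2387, -3252, …, w_{14} = -8752.
Summing m = 1..14 (14 terms) gives -35623.

-35623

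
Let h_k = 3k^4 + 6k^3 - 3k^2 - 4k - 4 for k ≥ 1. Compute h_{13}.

98302

h_{13} = 3·13^4 + 6·13^3 - 3·13^2 - 4·13 - 4 = 98302.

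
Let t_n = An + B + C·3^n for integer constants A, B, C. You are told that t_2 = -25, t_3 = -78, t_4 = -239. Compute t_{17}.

-387420472

The three given values yield: 2A + B + 9C = -25; 3A + B + 27C = -78; 4A + B + 81C = -239.
Subtracting the first from the second: A + 18C = -53.
Subtracting the second from the third: A + 54C = -161.
Solving: C = -3, A = 1, then B = 0.
Hence t_{17} = 1·17 + 0 + (-3)·129140163 = -387420472.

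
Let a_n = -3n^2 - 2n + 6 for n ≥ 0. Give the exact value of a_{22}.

a_{22} = -3·22^2 - 2·22 + 6 = -1490.

-1490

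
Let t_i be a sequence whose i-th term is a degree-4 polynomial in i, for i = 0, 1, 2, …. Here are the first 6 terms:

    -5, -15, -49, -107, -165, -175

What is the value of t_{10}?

3855

1st diffs: -10, -34, -58, -58, -10.
2nd diffs: -24, -24, 0, 48.
3rd diffs: 0, 24, 48.
4th diffs: 24, 24 (constant).
So t_i = i^4 - 6i^3 - i^2 - 4i - 5.
Evaluating at i = 10 gives t_{10} = 3855.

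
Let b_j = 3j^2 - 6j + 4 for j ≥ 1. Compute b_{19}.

b_{19} = 3·19^2 - 6·19 + 4 = 973.

973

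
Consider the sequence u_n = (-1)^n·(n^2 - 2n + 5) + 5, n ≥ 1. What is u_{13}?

(-1)^13 = -1; n^2 - 2n + 5 at n=13 is 148; so u_{13} = -143.

-143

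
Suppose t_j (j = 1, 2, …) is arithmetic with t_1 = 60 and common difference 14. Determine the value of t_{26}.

t_j = 60 + (j - 1)·14.
t_{26} = 60 + 25·14 = 410.

410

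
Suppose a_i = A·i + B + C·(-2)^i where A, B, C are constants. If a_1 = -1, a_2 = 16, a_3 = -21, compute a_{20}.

3145714

At i = 1, 2, 3: A + B - 2C = -1; 2A + B + 4C = 16; 3A + B - 8C = -21.
Subtracting the first from the second: A + 6C = 17.
Subtracting the second from the third: A - 12C = -37.
Solving: C = 3, A = -1, then B = 6.
Hence a_{20} = -1·20 + 6 + 3·1048576 = 3145714.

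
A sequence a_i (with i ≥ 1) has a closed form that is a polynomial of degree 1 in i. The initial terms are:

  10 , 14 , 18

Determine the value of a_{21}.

1st diffs: 4, 4 (constant).
So a_i = 4i + 6.
Evaluating at i = 21 gives a_{21} = 90.

90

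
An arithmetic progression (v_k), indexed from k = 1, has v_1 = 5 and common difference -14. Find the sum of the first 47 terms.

-14899

v_k = 5 + (k - 1)·(-14).
v_{47} = -639; S = 47·(5 + (-639))/2 = -14899.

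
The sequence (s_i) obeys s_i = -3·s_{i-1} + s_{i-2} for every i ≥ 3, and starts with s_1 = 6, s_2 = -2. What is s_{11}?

163494

s_3 = 12; s_4 = -38; s_5 = 126; s_6 = -416; s_7 = 1374; s_8 = -4538; s_9 = 14988; s_{10} = -49502; s_{11} = 163494.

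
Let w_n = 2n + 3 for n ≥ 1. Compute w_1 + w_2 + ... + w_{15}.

285

Over n = 1..15: Σn = 120.
Total = (2)·120 + (3)·15 = 285.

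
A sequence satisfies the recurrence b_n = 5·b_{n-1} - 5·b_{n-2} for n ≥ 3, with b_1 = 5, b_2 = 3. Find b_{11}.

-671875

Applying the relation repeatedly:
b_3 = -10; b_4 = -65; b_5 = -275; b_6 = -1050; b_7 = -3875; b_8 = -14125; b_9 = -51250; b_{10} = -185625; b_{11} = -671875.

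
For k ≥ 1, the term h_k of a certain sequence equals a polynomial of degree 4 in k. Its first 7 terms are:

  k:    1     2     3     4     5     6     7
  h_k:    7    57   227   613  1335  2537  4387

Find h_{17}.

112647

1st diffs: 50, 170, 386, 722, 1202, 1850.
2nd diffs: 120, 216, 336, 480, 648.
3rd diffs: 96, 120, 144, 168.
4th diffs: 24, 24, 24 (constant).
Newton forward-difference form: h_k = 7 + 50·C(k-1,1) + 120·C(k-1,2) + 96·C(k-1,3) + 24·C(k-1,4).
At k = 17: k-1 = 16, so h_{17} = 7 + 800 + 14400 + 53760 + 43680 = 112647.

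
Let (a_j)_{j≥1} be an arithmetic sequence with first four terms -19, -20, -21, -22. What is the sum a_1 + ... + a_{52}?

Common difference d = -1.
a_j = -19 + (j - 1)·(-1).
a_{52} = -70; S = 52·(-19 + (-70))/2 = -2314.

-2314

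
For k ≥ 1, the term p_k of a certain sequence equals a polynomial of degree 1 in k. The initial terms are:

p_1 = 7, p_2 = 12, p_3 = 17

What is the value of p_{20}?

102

1st diffs: 5, 5 (constant).
So p_k = 5k + 2.
Evaluating at k = 20 gives p_{20} = 102.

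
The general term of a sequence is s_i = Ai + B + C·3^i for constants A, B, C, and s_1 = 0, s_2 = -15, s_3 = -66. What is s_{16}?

-129140109

The three given values yield: A + B + 3C = 0; 2A + B + 9C = -15; 3A + B + 27C = -66.
Subtracting the first from the second: A + 6C = -15.
Subtracting the second from the third: A + 18C = -51.
Solving: C = -3, A = 3, then B = 6.
Hence s_{16} = 3·16 + 6 + (-3)·43046721 = -129140109.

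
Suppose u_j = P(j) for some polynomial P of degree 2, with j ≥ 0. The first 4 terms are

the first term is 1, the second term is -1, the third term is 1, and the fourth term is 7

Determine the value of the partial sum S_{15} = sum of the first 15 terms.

1st diffs: -2, 2, 6.
2nd diffs: 4, 4 (constant).
Newton forward-difference form: u_j = 1 + (-2)·C(j,1) + 4·C(j,2).
Continuing: …, 17, 31, 49, 71, …, u_{14} = 337.
Summing j = 0..14 (15 terms) gives 1625.

1625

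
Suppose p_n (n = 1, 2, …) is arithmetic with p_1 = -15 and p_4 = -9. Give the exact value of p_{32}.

Common difference d = (-9 - (-15)) / (4 - 1) = 2.
p_n = -15 + (n - 1)·2.
p_{32} = -15 + 31·2 = 47.

47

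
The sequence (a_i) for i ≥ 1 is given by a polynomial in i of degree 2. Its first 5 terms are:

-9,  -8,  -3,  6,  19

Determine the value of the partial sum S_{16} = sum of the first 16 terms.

1st diffs: 1, 5, 9, 13.
2nd diffs: 4, 4, 4 (constant).
Newton forward-difference form: a_i = -9 + 1·C(i-1,1) + 4·C(i-1,2).
Continuing: …, 36, 57, 82, 111, …, a_{16} = 426.
Summing i = 1..16 (16 terms) gives 2216.

2216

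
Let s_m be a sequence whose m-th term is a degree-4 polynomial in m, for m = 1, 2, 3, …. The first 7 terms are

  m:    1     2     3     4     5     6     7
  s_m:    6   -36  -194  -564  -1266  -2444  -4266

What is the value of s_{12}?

1st diffs: -42, -158, -370, -702, -1178, -1822.
2nd diffs: -116, -212, -332, -476, -644.
3rd diffs: -96, -120, -144, -168.
4th diffs: -24, -24, -24 (constant).
Newton forward-difference form: s_m = 6 + (-42)·C(m-1,1) + (-116)·C(m-1,2) + (-96)·C(m-1,3) + (-24)·C(m-1,4).
At m = 12: m-1 = 11, so s_{12} = 6 - 462 - 6380 - 15840 - 7920 = -30596.

-30596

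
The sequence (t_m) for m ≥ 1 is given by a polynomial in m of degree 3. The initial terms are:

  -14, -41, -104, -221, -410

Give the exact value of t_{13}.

-6674

1st diffs: -27, -63, -117, -189.
2nd diffs: -36, -54, -72.
3rd diffs: -18, -18 (constant).
So t_m = -3m^3 - 6m - 5.
Evaluating at m = 13 gives t_{13} = -6674.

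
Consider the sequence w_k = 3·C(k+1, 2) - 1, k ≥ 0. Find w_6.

62

C(7, 2) = 21, so w_6 = 62.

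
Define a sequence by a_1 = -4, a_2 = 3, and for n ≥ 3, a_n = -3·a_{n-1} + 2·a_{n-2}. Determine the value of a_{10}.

Applying the relation repeatedly:
a_3 = -17, a_4 = 57, a_5 = -205, a_6 = 729, a_7 = -2597, a_8 = 9249, a_9 = -32941, a_{10} = 117321.

117321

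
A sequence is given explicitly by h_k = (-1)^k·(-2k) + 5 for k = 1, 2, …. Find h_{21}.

(-1)^21 = -1; -2k at k=21 is -42; so h_{21} = 47.

47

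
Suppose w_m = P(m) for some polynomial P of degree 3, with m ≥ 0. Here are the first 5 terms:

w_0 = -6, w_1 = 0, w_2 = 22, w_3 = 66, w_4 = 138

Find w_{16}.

5370

1st diffs: 6, 22, 44, 72.
2nd diffs: 16, 22, 28.
3rd diffs: 6, 6 (constant).
So w_m = m^3 + 5m^2 - 6.
Evaluating at m = 16 gives w_{16} = 5370.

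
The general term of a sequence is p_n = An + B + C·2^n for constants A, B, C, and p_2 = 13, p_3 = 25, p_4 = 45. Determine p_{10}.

2085

Write the equations: 2A + B + 4C = 13; 3A + B + 8C = 25; 4A + B + 16C = 45.
Subtracting the first from the second: A + 4C = 12.
Subtracting the second from the third: A + 8C = 20.
Solving: C = 2, A = 4, then B = -3.
So p_n = 4·n + (-3) + 2·2^n; at n=10 this is 2085.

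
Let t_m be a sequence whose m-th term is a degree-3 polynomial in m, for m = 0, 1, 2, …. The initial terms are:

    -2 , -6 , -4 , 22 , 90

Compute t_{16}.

1st diffs: -4, 2, 26, 68.
2nd diffs: 6, 24, 42.
3rd diffs: 18, 18 (constant).
So t_m = 3m^3 - 6m^2 - m - 2.
Evaluating at m = 16 gives t_{16} = 10734.

10734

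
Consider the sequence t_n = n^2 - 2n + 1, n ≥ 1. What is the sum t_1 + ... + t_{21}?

2870

Over n = 1..21: Σn = 231, Σn² = 3311.
Total = (1)·3311 + (-2)·231 + (1)·21 = 2870.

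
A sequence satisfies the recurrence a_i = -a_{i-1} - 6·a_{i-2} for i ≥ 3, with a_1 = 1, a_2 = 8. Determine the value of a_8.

278

Iterate the recurrence:
a_3 = -14  a_4 = -34  a_5 = 118  a_6 = 86  a_7 = -794  a_8 = 278.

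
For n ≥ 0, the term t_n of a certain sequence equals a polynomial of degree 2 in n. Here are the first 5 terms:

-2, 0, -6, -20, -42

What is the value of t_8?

-210

1st diffs: 2, -6, -14, -22.
2nd diffs: -8, -8, -8 (constant).
Newton forward-difference form: t_n = -2 + 2·C(n,1) + (-8)·C(n,2).
At n = 8: n = 8, so t_8 = -2 + 16 - 224 = -210.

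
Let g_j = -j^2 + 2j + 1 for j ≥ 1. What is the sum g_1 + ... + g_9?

Over j = 1..9: Σj = 45, Σj² = 285.
Total = (-1)·285 + (2)·45 + (1)·9 = -186.

-186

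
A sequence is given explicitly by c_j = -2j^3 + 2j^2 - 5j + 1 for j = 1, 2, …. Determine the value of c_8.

c_8 = -2·8^3 + 2·8^2 - 5·8 + 1 = -935.

-935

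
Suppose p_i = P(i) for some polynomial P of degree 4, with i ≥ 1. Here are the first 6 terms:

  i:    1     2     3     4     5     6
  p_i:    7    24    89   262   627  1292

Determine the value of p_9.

1st diffs: 17, 65, 173, 365, 665.
2nd diffs: 48, 108, 192, 300.
3rd diffs: 60, 84, 108.
4th diffs: 24, 24 (constant).
Newton forward-difference form: p_i = 7 + 17·C(i-1,1) + 48·C(i-1,2) + 60·C(i-1,3) + 24·C(i-1,4).
At i = 9: i-1 = 8, so p_9 = 7 + 136 + 1344 + 3360 + 1680 = 6527.

6527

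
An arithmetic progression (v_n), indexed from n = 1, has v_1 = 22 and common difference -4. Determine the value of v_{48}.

v_n = 22 + (n - 1)·(-4).
v_{48} = 22 + 47·(-4) = -166.

-166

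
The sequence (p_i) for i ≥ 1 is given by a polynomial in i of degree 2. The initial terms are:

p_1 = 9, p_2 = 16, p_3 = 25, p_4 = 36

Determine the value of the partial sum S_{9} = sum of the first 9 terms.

501

1st diffs: 7, 9, 11.
2nd diffs: 2, 2 (constant).
Newton forward-difference form: p_i = 9 + 7·C(i-1,1) + 2·C(i-1,2).
Continuing: …, 49, 64, 81, 100, …, p_9 = 121.
Summing i = 1..9 (9 terms) gives 501.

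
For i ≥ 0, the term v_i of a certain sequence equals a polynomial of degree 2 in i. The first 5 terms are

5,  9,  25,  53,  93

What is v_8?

1st diffs: 4, 16, 28, 40.
2nd diffs: 12, 12, 12 (constant).
Newton forward-difference form: v_i = 5 + 4·C(i,1) + 12·C(i,2).
At i = 8: i = 8, so v_8 = 5 + 32 + 336 = 373.

373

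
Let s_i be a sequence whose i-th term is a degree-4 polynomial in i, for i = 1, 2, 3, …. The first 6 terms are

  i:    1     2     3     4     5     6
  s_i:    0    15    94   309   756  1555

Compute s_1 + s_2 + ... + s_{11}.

1st diffs: 15, 79, 215, 447, 799.
2nd diffs: 64, 136, 232, 352.
3rd diffs: 72, 96, 120.
4th diffs: 24, 24 (constant).
So s_i = i^4 + 2i^3 - 5i^2 + i + 1.
Continuing: …, 2850, 4809, 7624, 11511, …, s_{11} = 16710.
Summing i = 1..11 (11 terms) gives 46233.

46233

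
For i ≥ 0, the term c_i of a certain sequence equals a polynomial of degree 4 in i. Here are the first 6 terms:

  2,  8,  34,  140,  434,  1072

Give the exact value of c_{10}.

1st diffs: 6, 26, 106, 294, 638.
2nd diffs: 20, 80, 188, 344.
3rd diffs: 60, 108, 156.
4th diffs: 48, 48 (constant).
So c_i = 2i^4 - 2i^3 + 2i^2 + 4i + 2.
Evaluating at i = 10 gives c_{10} = 18242.

18242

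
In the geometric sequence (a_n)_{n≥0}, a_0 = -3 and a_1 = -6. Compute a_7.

-384

Common ratio r = 2.
a_n = (-3)·2^(n-0).
a_7 = (-3)·2^7 = -384.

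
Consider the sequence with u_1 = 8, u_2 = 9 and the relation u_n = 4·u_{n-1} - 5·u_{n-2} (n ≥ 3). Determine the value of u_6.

Iterate the recurrence:
u_3 = -4;  u_4 = -61;  u_5 = -224;  u_6 = -591.

-591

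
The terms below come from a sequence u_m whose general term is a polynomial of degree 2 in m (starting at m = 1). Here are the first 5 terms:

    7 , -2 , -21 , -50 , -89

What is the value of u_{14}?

1st diffs: -9, -19, -29, -39.
2nd diffs: -10, -10, -10 (constant).
Newton forward-difference form: u_m = 7 + (-9)·C(m-1,1) + (-10)·C(m-1,2).
At m = 14: m-1 = 13, so u_{14} = 7 - 117 - 780 = -890.

-890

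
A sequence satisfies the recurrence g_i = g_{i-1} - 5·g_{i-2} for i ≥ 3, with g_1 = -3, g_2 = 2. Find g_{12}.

g_3 = 17  g_4 = 7  g_5 = -78  g_6 = -113  g_7 = 277  g_8 = 842  g_9 = -543  g_{10} = -4753  g_{11} = -2038  g_{12} = 21727.

21727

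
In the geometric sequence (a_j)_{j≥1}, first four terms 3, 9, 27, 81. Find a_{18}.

Common ratio r = 3.
a_j = 3·3^(j-1).
a_{18} = 3·3^17 = 387420489.

387420489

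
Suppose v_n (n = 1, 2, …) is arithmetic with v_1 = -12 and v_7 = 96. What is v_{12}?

Common difference d = (96 - (-12)) / (7 - 1) = 18.
v_n = -12 + (n - 1)·18.
v_{12} = -12 + 11·18 = 186.

186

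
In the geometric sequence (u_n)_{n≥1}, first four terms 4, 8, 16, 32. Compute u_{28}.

Common ratio r = 2.
u_n = 4·2^(n-1).
u_{28} = 4·2^27 = 536870912.

536870912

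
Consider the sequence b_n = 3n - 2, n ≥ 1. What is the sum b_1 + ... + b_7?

70

Over n = 1..7: Σn = 28.
Total = (3)·28 + (-2)·7 = 70.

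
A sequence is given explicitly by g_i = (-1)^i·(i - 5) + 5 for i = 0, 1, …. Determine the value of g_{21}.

(-1)^21 = -1; i - 5 at i=21 is 16; so g_{21} = -11.

-11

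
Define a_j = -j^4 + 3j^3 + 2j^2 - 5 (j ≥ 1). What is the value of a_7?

-1279

a_7 = -1·7^4 + 3·7^3 + 2·7^2 - 5 = -1279.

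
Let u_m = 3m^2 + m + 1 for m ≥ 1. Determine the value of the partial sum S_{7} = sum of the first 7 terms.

Over m = 1..7: Σm = 28, Σm² = 140.
Total = (3)·140 + (1)·28 + (1)·7 = 455.

455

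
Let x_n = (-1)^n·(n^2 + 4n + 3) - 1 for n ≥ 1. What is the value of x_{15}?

-289

(-1)^15 = -1; n^2 + 4n + 3 at n=15 is 288; so x_{15} = -289.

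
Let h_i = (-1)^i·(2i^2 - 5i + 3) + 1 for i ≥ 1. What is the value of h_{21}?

(-1)^21 = -1; 2i^2 - 5i + 3 at i=21 is 780; so h_{21} = -779.

-779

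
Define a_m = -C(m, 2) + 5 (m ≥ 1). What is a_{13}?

-73

C(13, 2) = 78, so a_{13} = -73.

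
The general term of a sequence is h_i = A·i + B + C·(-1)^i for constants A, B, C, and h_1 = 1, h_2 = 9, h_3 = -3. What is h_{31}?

-59

The three given values yield: A + B - C = 1; 2A + B + C = 9; 3A + B - C = -3.
Subtracting the first from the second: A + 2C = 8.
Subtracting the second from the third: A - 2C = -12.
Solving: C = 5, A = -2, then B = 8.
Hence h_{31} = -2·31 + 8 + 5·(-1) = -59.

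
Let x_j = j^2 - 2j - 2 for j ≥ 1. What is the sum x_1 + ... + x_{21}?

Over j = 1..21: Σj = 231, Σj² = 3311.
Total = (1)·3311 + (-2)·231 + (-2)·21 = 2807.

2807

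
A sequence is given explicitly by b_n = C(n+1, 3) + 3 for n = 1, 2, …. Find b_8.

C(9, 3) = 84, so b_8 = 87.

87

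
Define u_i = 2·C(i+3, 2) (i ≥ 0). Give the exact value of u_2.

C(5, 2) = 10, so u_2 = 20.

20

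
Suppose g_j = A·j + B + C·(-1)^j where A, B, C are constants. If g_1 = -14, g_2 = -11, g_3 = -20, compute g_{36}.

At j = 1, 2, 3: A + B - C = -14; 2A + B + C = -11; 3A + B - C = -20.
Subtracting the first from the second: A + 2C = 3.
Subtracting the second from the third: A - 2C = -9.
Solving: C = 3, A = -3, then B = -8.
Hence g_{36} = -3·36 + (-8) + 3·1 = -113.

-113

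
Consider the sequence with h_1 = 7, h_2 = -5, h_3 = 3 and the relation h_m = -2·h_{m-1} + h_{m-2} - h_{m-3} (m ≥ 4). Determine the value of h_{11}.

Step forward from the initial values:
h_4 = -18; h_5 = 44; h_6 = -109; h_7 = 280; h_8 = -713; h_9 = 1815; h_{10} = -4623; h_{11} = 11774.

11774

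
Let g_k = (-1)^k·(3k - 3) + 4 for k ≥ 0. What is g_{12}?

37

(-1)^12 = 1; 3k - 3 at k=12 is 33; so g_{12} = 37.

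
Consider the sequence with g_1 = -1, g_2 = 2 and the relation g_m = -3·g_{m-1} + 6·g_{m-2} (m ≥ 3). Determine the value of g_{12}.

g_3 = -12  g_4 = 48  g_5 = -216  g_6 = 936  g_7 = -4104  g_8 = 17928  g_9 = -78408  g_{10} = 342792  g_{11} = -1498824  g_{12} = 6553224.

6553224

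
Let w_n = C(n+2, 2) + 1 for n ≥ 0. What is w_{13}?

C(15, 2) = 105, so w_{13} = 106.

106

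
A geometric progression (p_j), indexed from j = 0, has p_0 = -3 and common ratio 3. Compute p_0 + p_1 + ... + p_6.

-3279

p_j = (-3)·3^(j-0).
S = (-3)·(3^7 - 1)/(3 - 1) = (-3)·(2187 - 1)/(2) = -3279.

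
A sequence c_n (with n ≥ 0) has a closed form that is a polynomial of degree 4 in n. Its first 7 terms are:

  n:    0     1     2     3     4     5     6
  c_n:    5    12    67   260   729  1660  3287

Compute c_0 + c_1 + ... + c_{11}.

93648

1st diffs: 7, 55, 193, 469, 931, 1627.
2nd diffs: 48, 138, 276, 462, 696.
3rd diffs: 90, 138, 186, 234.
4th diffs: 48, 48, 48 (constant).
So c_n = 2n^4 + 3n^3 + n^2 + n + 5.
Continuing: …, 5892, 9805, 15404, 23115, …, c_{11} = 33412.
Summing n = 0..11 (12 terms) gives 93648.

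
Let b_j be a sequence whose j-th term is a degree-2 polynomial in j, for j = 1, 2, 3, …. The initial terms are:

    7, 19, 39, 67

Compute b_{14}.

787

1st diffs: 12, 20, 28.
2nd diffs: 8, 8 (constant).
So b_j = 4j^2 + 3.
Evaluating at j = 14 gives b_{14} = 787.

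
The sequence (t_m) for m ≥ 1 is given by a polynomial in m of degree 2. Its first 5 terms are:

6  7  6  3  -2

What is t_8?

1st diffs: 1, -1, -3, -5.
2nd diffs: -2, -2, -2 (constant).
So t_m = -m^2 + 4m + 3.
Evaluating at m = 8 gives t_8 = -29.

-29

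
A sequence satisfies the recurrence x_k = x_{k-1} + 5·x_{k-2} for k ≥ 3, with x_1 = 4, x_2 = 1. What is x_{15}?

Compute successive terms:
x_3 = 21  x_4 = 26  x_5 = 131  …  x_{12} = 141441  x_{13} = 400996  x_{14} = 1108201  x_{15} = 3113181.

3113181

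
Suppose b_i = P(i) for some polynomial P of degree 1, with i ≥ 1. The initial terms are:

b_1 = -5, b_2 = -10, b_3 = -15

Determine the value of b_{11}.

1st diffs: -5, -5 (constant).
So b_i = -5i.
Evaluating at i = 11 gives b_{11} = -55.

-55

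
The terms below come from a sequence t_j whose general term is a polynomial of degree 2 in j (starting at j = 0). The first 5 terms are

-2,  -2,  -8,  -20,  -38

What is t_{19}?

1st diffs: 0, -6, -12, -18.
2nd diffs: -6, -6, -6 (constant).
Newton forward-difference form: t_j = -2 + (-6)·C(j,2).
At j = 19: j = 19, so t_{19} = -2 - 1026 = -1028.

-1028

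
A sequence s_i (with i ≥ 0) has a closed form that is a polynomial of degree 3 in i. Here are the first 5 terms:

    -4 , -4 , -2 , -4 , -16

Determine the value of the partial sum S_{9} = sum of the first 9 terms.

-624

1st diffs: 0, 2, -2, -12.
2nd diffs: 2, -4, -10.
3rd diffs: -6, -6 (constant).
Newton forward-difference form: s_i = -4 + 2·C(i,2) + (-6)·C(i,3).
Continuing: -44, -94, -172, -284.
Summing i = 0..8 (9 terms) gives -624.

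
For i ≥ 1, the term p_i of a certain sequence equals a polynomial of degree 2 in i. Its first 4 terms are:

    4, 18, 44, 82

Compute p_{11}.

684

1st diffs: 14, 26, 38.
2nd diffs: 12, 12 (constant).
Newton forward-difference form: p_i = 4 + 14·C(i-1,1) + 12·C(i-1,2).
At i = 11: i-1 = 10, so p_{11} = 4 + 140 + 540 = 684.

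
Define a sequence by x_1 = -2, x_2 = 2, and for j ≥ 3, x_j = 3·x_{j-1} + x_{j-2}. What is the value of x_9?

Step forward from the initial values:
x_3 = 4; x_4 = 14; x_5 = 46; x_6 = 152; x_7 = 502; x_8 = 1658; x_9 = 5476.

5476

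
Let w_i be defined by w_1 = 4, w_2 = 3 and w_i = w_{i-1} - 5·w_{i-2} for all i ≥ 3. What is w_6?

213

Iterate the recurrence:
w_3 = -17, w_4 = -32, w_5 = 53, w_6 = 213.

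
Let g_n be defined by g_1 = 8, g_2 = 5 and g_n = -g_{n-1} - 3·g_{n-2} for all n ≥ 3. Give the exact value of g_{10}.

Iterate the recurrence:
g_3 = -29, g_4 = 14, g_5 = 73, g_6 = -115, g_7 = -104, g_8 = 449, g_9 = -137, g_{10} = -1210.

-1210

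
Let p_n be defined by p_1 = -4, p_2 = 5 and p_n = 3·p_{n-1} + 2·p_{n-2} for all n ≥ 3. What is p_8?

Iterate the recurrence:
p_3 = 7;  p_4 = 31;  p_5 = 107;  p_6 = 383;  p_7 = 1363;  p_8 = 4855.

4855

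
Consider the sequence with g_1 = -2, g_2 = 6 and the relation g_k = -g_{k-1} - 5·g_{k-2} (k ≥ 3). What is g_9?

1684

Compute successive terms:
g_3 = 4; g_4 = -34; g_5 = 14; g_6 = 156; g_7 = -226; g_8 = -554; g_9 = 1684.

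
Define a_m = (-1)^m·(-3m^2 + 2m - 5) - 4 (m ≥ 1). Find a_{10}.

-289

(-1)^10 = 1; -3m^2 + 2m - 5 at m=10 is -285; so a_{10} = -289.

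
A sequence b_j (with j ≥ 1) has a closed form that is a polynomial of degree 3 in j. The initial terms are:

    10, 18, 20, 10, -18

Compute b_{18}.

-4750

1st diffs: 8, 2, -10, -28.
2nd diffs: -6, -12, -18.
3rd diffs: -6, -6 (constant).
So b_j = -j^3 + 3j^2 + 6j + 2.
Evaluating at j = 18 gives b_{18} = -4750.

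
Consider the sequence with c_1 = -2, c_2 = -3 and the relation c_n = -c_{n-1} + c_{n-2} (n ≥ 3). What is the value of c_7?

14

Step forward from the initial values:
c_3 = 1;  c_4 = -4;  c_5 = 5;  c_6 = -9;  c_7 = 14.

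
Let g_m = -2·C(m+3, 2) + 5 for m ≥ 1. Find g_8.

-105

C(11, 2) = 55, so g_8 = -105.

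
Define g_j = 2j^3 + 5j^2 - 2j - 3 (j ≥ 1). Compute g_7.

g_7 = 2·7^3 + 5·7^2 - 2·7 - 3 = 914.

914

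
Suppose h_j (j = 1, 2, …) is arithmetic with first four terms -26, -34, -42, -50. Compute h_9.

Common difference d = -8.
h_j = -26 + (j - 1)·(-8).
h_9 = -26 + 8·(-8) = -90.

-90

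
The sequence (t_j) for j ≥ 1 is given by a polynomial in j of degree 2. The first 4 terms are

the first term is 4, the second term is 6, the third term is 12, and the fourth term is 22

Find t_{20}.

726

1st diffs: 2, 6, 10.
2nd diffs: 4, 4 (constant).
So t_j = 2j^2 - 4j + 6.
Evaluating at j = 20 gives t_{20} = 726.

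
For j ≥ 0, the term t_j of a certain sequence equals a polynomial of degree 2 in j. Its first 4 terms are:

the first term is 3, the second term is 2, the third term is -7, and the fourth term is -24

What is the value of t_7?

-172

1st diffs: -1, -9, -17.
2nd diffs: -8, -8 (constant).
Newton forward-difference form: t_j = 3 + (-1)·C(j,1) + (-8)·C(j,2).
At j = 7: j = 7, so t_7 = 3 - 7 - 168 = -172.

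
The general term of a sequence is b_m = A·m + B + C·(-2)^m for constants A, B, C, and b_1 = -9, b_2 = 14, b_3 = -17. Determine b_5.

-79

Write the equations: A + B - 2C = -9; 2A + B + 4C = 14; 3A + B - 8C = -17.
Subtracting the first from the second: A + 6C = 23.
Subtracting the second from the third: A - 12C = -31.
Solving: C = 3, A = 5, then B = -8.
So b_m = 5·m + (-8) + 3·(-2)^m; at m=5 this is -79.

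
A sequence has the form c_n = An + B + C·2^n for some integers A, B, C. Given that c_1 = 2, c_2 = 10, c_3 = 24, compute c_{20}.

3145762

The three given values yield: A + B + 2C = 2; 2A + B + 4C = 10; 3A + B + 8C = 24.
Subtracting the first from the second: A + 2C = 8.
Subtracting the second from the third: A + 4C = 14.
Solving: C = 3, A = 2, then B = -6.
So c_n = 2·n + (-6) + 3·2^n; at n=20 this is 3145762.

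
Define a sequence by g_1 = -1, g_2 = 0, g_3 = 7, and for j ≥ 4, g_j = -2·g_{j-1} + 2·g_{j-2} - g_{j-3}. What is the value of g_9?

2559

Iterate the recurrence:
g_4 = -13; g_5 = 40; g_6 = -113; g_7 = 319; g_8 = -904; g_9 = 2559.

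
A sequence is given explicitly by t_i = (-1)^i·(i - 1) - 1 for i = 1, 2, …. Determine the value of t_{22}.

(-1)^22 = 1; i - 1 at i=22 is 21; so t_{22} = 20.

20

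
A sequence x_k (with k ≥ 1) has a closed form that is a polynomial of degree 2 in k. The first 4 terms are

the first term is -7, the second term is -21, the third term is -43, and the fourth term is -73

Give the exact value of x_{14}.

1st diffs: -14, -22, -30.
2nd diffs: -8, -8 (constant).
Newton forward-difference form: x_k = -7 + (-14)·C(k-1,1) + (-8)·C(k-1,2).
At k = 14: k-1 = 13, so x_{14} = -7 - 182 - 624 = -813.

-813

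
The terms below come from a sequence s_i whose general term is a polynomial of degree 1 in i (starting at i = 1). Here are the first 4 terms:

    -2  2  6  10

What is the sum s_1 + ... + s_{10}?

1st diffs: 4, 4, 4 (constant).
So s_i = 4i - 6.
Continuing: …, 14, 18, 22, 26, …, s_{10} = 34.
Summing i = 1..10 (10 terms) gives 160.

160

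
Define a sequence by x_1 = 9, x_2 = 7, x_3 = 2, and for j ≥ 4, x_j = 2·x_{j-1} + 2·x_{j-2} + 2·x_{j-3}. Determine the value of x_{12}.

161328

Iterate the recurrence:
x_4 = 36  x_5 = 90  x_6 = 256  x_7 = 764  x_8 = 2220  x_9 = 6480  x_{10} = 18928  x_{11} = 55256  x_{12} = 161328.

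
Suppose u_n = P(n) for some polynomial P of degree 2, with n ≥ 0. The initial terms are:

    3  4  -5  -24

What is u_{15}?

-1032

1st diffs: 1, -9, -19.
2nd diffs: -10, -10 (constant).
So u_n = -5n^2 + 6n + 3.
Evaluating at n = 15 gives u_{15} = -1032.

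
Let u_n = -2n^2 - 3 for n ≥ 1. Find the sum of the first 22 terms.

Over n = 1..22: Σn = 253, Σn² = 3795.
Total = (-2)·3795 + (-3)·22 = -7656.

-7656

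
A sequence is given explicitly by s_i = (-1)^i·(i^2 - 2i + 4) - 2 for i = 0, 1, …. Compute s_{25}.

(-1)^25 = -1; i^2 - 2i + 4 at i=25 is 579; so s_{25} = -581.

-581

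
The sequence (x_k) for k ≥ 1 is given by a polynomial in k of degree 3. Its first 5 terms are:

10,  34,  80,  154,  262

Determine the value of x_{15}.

4532

1st diffs: 24, 46, 74, 108.
2nd diffs: 22, 28, 34.
3rd diffs: 6, 6 (constant).
So x_k = k^3 + 5k^2 + 2k + 2.
Evaluating at k = 15 gives x_{15} = 4532.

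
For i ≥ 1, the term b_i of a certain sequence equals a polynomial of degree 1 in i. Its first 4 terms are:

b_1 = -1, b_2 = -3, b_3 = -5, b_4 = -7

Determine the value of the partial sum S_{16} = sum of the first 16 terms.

-256

1st diffs: -2, -2, -2 (constant).
So b_i = -2i + 1.
Continuing: …, -9, -11, -13, -15, …, b_{16} = -31.
Summing i = 1..16 (16 terms) gives -256.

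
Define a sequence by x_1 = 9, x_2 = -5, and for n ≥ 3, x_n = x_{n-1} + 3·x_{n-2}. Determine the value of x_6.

Applying the relation repeatedly:
x_3 = 22, x_4 = 7, x_5 = 73, x_6 = 94.

94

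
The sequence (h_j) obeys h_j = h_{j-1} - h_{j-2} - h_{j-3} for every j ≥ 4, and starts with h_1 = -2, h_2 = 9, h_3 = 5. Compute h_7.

-1

Step forward from the initial values:
h_4 = -2;  h_5 = -16;  h_6 = -19;  h_7 = -1.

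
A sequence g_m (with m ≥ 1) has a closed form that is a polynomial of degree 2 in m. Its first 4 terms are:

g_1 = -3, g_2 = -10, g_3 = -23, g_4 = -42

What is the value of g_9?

-227

1st diffs: -7, -13, -19.
2nd diffs: -6, -6 (constant).
Newton forward-difference form: g_m = -3 + (-7)·C(m-1,1) + (-6)·C(m-1,2).
At m = 9: m-1 = 8, so g_9 = -3 - 56 - 168 = -227.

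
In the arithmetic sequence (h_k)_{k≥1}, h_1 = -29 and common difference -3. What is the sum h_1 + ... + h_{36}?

-2934

h_k = -29 + (k - 1)·(-3).
h_{36} = -134; S = 36·(-29 + (-134))/2 = -2934.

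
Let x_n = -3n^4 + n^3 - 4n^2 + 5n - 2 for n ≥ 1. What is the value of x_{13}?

x_{13} = -3·13^4 + 1·13^3 - 4·13^2 + 5·13 - 2 = -84099.

-84099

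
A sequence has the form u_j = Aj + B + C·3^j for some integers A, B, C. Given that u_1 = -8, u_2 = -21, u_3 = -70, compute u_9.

Plug in j = 1, 2, 3: A + B + 3C = -8; 2A + B + 9C = -21; 3A + B + 27C = -70.
Subtracting the first from the second: A + 6C = -13.
Subtracting the second from the third: A + 18C = -49.
Solving: C = -3, A = 5, then B = -4.
Therefore u_9 = 45 + (-4) + (-3)·19683 = -59008.

-59008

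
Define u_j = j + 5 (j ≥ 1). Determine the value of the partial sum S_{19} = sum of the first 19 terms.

285

Over j = 1..19: Σj = 190.
Total = (1)·190 + (5)·19 = 285.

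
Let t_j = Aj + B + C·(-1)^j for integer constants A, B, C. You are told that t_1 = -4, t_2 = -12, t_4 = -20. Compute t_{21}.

At j = 1, 2, 4: A + B - C = -4; 2A + B + C = -12; 4A + B + C = -20.
Subtracting the first from the second: A + 2C = -8.
Subtracting the second from the third: 2A = -8.
Solving: C = -2, A = -4, then B = -2.
So t_j = -4·j + (-2) + (-2)·(-1)^j; at j=21 this is -84.

-84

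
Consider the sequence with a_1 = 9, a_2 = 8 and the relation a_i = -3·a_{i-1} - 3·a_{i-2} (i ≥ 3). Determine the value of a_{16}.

94041

Iterate the recurrence:
a_3 = -51;  a_4 = 129;  a_5 = -234;  …;  a_{13} = 6561;  a_{14} = 5832;  a_{15} = -37179;  a_{16} = 94041.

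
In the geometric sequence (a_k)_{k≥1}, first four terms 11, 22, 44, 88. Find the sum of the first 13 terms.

90101

Common ratio r = 2.
a_k = 11·2^(k-1).
S = 11·(2^13 - 1)/(2 - 1) = 11·(8192 - 1)/(1) = 90101.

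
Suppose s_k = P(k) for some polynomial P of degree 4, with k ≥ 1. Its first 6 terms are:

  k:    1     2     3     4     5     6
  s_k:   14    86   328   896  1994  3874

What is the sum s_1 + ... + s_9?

42702

1st diffs: 72, 242, 568, 1098, 1880.
2nd diffs: 170, 326, 530, 782.
3rd diffs: 156, 204, 252.
4th diffs: 48, 48 (constant).
Newton forward-difference form: s_k = 14 + 72·C(k-1,1) + 170·C(k-1,2) + 156·C(k-1,3) + 48·C(k-1,4).
Continuing: 6836, 11228, 17446.
Summing k = 1..9 (9 terms) gives 42702.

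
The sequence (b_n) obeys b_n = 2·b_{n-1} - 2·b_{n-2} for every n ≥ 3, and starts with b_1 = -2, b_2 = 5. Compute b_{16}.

-1152

Step forward from the initial values:
b_3 = 14  b_4 = 18  b_5 = 8  …  b_{13} = 128  b_{14} = -320  b_{15} = -896  b_{16} = -1152.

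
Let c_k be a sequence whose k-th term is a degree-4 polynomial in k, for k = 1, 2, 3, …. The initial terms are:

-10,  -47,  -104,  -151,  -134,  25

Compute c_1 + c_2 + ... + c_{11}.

1st diffs: -37, -57, -47, 17, 159.
2nd diffs: -20, 10, 64, 142.
3rd diffs: 30, 54, 78.
4th diffs: 24, 24 (constant).
Newton forward-difference form: c_k = -10 + (-37)·C(k-1,1) + (-20)·C(k-1,2) + 30·C(k-1,3) + 24·C(k-1,4).
Continuing: …, 428, 1201, 2494, 4481, …, c_{11} = 7360.
Summing k = 1..11 (11 terms) gives 15543.

15543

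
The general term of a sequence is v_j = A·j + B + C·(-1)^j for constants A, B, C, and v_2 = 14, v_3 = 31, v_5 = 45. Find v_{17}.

129

Plug in j = 2, 3, 5: 2A + B + C = 14; 3A + B - C = 31; 5A + B - C = 45.
Subtracting the first from the second: A - 2C = 17.
Subtracting the second from the third: 2A = 14.
Solving: C = -5, A = 7, then B = 5.
Therefore v_{17} = 119 + 5 + (-5)·(-1) = 129.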